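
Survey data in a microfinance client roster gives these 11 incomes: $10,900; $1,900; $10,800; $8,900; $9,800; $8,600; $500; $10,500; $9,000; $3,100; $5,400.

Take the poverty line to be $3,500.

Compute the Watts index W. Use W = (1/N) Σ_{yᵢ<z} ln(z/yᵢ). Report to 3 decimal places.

Below z: $500, $1,900, $3,100 (q = 3 of N = 11).
Log gaps: ln(3500/500) = 1.9459; ln(3500/1900) = 0.6109; ln(3500/3100) = 0.1214.
W = 2.678180 / 11 = 0.243.

0.243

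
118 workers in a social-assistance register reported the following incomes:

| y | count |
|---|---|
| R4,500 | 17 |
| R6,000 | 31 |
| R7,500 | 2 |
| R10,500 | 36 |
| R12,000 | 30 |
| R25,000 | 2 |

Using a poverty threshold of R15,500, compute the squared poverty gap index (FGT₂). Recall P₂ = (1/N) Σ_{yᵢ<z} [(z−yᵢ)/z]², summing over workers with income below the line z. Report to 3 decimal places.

0.220

Below z: 17×R4,500, 31×R6,000, 2×R7,500, 36×R10,500, 30×R12,000 (q = 116 of N = 118).
Normalized shortfalls: (15500−4500)/15500 = 0.7097 (×17); (15500−6000)/15500 = 0.6129 (×31); (15500−7500)/15500 = 0.5161 (×2); (15500−10500)/15500 = 0.3226 (×36); (15500−12000)/15500 = 0.2258 (×30).
Squared: 0.5036 (×17); 0.3757 (×31); 0.2664 (×2); 0.1041 (×36); 0.0510 (×30).
Sum = 26.015609; P₂ = 26.015609 / 118 = 0.220.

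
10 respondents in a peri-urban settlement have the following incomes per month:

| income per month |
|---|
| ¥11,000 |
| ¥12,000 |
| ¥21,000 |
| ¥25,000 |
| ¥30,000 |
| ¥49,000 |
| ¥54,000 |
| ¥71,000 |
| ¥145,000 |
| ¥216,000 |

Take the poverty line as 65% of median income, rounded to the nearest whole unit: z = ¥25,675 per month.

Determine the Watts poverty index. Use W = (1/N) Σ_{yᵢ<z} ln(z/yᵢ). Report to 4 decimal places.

Below the line: ¥11,000, ¥12,000, ¥21,000, ¥25,000 (q = 4 of N = 10).
ln(z/y) terms: ln(25675/11000) = 0.8476; ln(25675/12000) = 0.7606; ln(25675/21000) = 0.2010; ln(25675/25000) = 0.0266.
W = 1.835871 / 10 = 0.1836.

0.1836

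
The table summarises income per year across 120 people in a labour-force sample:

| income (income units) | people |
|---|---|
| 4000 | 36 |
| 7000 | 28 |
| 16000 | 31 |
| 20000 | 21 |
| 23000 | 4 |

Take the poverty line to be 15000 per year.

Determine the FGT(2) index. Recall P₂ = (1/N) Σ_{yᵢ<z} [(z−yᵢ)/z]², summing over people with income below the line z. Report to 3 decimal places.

Below the line: 36×4000, 28×7000 (q = 64 of N = 120).
Shortfall ratios: (15000−4000)/15000 = 0.7333 (×36); (15000−7000)/15000 = 0.5333 (×28).
Squared: 0.5378 (×36); 0.2844 (×28).
Sum = 27.324444; P₂ = 27.324444 / 120 = 0.228.

0.228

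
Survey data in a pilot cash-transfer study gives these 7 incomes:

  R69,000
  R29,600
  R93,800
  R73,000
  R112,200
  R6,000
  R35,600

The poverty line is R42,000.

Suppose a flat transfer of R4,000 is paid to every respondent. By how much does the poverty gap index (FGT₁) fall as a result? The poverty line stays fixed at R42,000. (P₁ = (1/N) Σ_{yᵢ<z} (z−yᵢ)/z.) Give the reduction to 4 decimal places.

Before: below the line — R6,000, R29,600, R35,600; poverty gap index (FGT₁) = 0.186395.
After the R4,000 transfer: below the line — R10,000, R33,600, R39,600; poverty gap index (FGT₁) = 0.145578.
Reduction = 0.186395 − 0.145578 = 0.0408.

0.0408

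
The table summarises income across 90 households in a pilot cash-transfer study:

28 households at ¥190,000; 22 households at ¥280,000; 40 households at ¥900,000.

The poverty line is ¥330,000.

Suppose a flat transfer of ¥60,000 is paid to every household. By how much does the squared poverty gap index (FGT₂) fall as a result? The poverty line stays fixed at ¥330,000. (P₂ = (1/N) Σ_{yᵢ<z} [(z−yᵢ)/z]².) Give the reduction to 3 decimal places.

Before: below the line — 28×¥190,000, 22×¥280,000; squared poverty gap index (FGT₂) = 0.06161.
After the ¥60,000 transfer: below the line — 28×¥250,000; squared poverty gap index (FGT₂) = 0.01828.
Reduction = 0.06161 − 0.01828 = 0.043.

0.043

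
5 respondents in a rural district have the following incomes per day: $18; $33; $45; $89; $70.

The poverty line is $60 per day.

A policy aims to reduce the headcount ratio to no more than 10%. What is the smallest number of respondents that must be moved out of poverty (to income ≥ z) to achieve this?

3 of the 5 respondents are poor, so H = 3/5 = 0.600.
A headcount ratio of at most 10% allows at most ⌊0.10 × 5⌋ = 0 poor respondents.
So at least 3 − 0 = 3 must be lifted.

3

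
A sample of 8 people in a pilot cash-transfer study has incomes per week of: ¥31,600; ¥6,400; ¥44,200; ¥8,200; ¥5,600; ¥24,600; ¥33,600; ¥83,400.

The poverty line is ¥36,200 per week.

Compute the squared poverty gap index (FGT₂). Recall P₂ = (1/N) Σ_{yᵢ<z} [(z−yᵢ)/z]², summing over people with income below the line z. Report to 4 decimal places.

Below z: ¥5,600, ¥6,400, ¥8,200, ¥24,600, ¥31,600, ¥33,600 (q = 6 of N = 8).
Gap ratios (z−y)/z: (36200−5600)/36200 = 0.8453; (36200−6400)/36200 = 0.8232; (36200−8200)/36200 = 0.7735; (36200−24600)/36200 = 0.3204; (36200−31600)/36200 = 0.1271; (36200−33600)/36200 = 0.0718.
Squared: 0.7145; 0.6777; 0.5983; 0.1027; 0.0161; 0.0052.
Sum = 2.114465; P₂ = 2.114465 / 8 = 0.2643.

0.2643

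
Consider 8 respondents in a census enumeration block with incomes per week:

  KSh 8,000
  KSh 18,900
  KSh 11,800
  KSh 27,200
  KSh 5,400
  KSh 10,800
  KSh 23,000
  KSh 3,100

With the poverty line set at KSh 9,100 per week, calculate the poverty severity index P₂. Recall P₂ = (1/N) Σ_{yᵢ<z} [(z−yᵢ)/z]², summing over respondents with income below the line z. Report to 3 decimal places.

0.077

Poor units: KSh 3,100, KSh 5,400, KSh 8,000 (q = 3 of N = 8).
Normalized shortfalls: (9100−3100)/9100 = 0.6593; (9100−5400)/9100 = 0.4066; (9100−8000)/9100 = 0.1209.
Squared: 0.4347; 0.1653; 0.0146.
Sum = 0.614660; P₂ = 0.614660 / 8 = 0.077.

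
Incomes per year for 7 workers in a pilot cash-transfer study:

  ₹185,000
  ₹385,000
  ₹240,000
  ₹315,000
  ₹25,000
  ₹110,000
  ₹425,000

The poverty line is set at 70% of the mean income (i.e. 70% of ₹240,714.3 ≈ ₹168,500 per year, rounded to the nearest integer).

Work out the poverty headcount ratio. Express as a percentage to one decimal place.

28.6%

2 of the 7 workers have income below ₹168,500.
H = 2/7 = 28.6%.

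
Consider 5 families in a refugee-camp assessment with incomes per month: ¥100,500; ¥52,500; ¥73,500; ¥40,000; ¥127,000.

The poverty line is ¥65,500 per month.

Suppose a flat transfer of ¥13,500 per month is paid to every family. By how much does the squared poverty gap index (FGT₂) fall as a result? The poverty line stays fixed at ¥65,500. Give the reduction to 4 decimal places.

Before: below the line — ¥40,000, ¥52,500; squared poverty gap index (FGT₂) = 0.038191.
After the ¥13,500 transfer: below the line — ¥53,500; squared poverty gap index (FGT₂) = 0.006713.
Reduction = 0.038191 − 0.006713 = 0.0315.

0.0315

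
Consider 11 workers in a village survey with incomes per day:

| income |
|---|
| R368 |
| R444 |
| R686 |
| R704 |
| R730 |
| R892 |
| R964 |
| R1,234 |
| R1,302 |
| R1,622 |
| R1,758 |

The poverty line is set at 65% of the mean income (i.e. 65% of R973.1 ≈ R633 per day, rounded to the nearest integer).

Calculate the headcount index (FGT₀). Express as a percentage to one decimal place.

18.2%

2 of the 11 workers have income below R633.
H = 2/11 = 18.2%.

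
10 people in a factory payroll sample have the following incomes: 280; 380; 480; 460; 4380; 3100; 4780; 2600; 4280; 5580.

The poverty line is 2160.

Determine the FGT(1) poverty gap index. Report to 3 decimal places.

Poor units: 280, 380, 460, 480 (q = 4 of N = 10).
Normalized shortfalls: (2160−280)/2160 = 0.8704; (2160−380)/2160 = 0.8241; (2160−460)/2160 = 0.7870; (2160−480)/2160 = 0.7778.
Sum of shortfalls = 3.259259; P₁ averages over all N: 3.259259 / 10 = 0.326.

0.326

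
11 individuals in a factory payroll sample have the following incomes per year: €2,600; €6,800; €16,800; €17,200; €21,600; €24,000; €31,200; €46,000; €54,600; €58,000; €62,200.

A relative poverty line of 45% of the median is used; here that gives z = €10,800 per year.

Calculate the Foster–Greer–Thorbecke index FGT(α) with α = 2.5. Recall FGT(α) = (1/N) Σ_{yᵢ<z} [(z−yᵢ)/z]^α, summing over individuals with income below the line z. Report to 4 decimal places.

0.0533

Below the line: €2,600, €6,800 (q = 2 of N = 11).
Normalized shortfalls: (10800−2600)/10800 = 0.7593; (10800−6800)/10800 = 0.3704.
Raised to α = 2.5: 0.50231; 0.08348.
Sum = 0.585796; FGT(2.5) = 0.585796 / 11 = 0.0533.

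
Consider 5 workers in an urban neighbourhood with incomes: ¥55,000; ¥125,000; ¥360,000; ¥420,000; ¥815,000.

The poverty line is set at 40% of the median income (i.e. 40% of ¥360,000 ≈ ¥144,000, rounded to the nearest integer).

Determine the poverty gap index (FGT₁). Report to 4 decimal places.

0.1500

Below z: ¥55,000, ¥125,000 (q = 2 of N = 5).
Gap ratios (z−y)/z: (144000−55000)/144000 = 0.6181; (144000−125000)/144000 = 0.1319.
Σ = 0.750000. Dividing by the full population N = 5 gives P₁ = 0.1500.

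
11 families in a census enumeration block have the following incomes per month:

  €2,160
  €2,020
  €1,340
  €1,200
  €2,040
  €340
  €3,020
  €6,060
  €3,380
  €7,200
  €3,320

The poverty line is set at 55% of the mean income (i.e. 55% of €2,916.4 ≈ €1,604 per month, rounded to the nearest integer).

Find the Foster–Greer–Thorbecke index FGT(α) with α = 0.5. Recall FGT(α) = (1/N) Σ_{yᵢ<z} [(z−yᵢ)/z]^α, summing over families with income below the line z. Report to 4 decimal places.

0.1632

Poor units: €340, €1,200, €1,340 (q = 3 of N = 11).
Gap ratios (z−y)/z: (1604−340)/1604 = 0.7880; (1604−1200)/1604 = 0.2519; (1604−1340)/1604 = 0.1646.
Raised to α = 0.5: 0.88771; 0.50187; 0.40570.
Sum = 1.795272; FGT(0.5) = 1.795272 / 11 = 0.1632.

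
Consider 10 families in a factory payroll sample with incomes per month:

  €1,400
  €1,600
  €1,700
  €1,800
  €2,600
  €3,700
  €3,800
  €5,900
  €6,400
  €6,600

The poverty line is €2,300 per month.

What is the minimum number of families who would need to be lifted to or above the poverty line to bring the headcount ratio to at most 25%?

2

4 of the 10 families are poor, so H = 4/10 = 0.400.
A headcount ratio of at most 25% allows at most ⌊0.25 × 10⌋ = 2 poor families.
So at least 4 − 2 = 2 must be lifted.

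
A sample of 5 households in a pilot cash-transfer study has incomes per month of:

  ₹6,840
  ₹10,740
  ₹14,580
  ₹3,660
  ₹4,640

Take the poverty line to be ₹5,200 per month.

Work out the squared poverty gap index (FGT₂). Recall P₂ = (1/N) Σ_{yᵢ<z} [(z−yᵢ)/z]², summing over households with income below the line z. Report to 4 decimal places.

0.0199

Incomes under z: ₹3,660, ₹4,640 (q = 2 of N = 5).
Relative gaps: (5200−3660)/5200 = 0.2962; (5200−4640)/5200 = 0.1077.
Squared: 0.0877; 0.0116.
Sum = 0.099305; P₂ = 0.099305 / 5 = 0.0199.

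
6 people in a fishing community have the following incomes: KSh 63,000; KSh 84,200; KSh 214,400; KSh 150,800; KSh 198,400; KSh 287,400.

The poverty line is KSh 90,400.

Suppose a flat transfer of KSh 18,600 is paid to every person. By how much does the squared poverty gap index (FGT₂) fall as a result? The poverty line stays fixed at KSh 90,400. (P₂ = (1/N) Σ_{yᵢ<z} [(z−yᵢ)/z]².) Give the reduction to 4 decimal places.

0.0145

Before: below the line — KSh 63,000, KSh 84,200; squared poverty gap index (FGT₂) = 0.016095.
After the KSh 18,600 transfer: below the line — KSh 81,600; squared poverty gap index (FGT₂) = 0.001579.
Reduction = 0.016095 − 0.001579 = 0.0145.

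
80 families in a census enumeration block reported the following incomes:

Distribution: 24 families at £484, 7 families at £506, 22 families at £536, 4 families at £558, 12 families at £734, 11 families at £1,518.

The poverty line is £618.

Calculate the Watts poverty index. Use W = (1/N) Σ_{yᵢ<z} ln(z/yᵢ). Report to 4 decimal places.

Incomes under z: 24×£484, 7×£506, 22×£536, 4×£558 (q = 57 of N = 80).
Log gaps: ln(618/484) = 0.2444 (×24); ln(618/506) = 0.2000 (×7); ln(618/536) = 0.1424 (×22); ln(618/558) = 0.1021 (×4).
W = 10.805660 / 80 = 0.1351.

0.1351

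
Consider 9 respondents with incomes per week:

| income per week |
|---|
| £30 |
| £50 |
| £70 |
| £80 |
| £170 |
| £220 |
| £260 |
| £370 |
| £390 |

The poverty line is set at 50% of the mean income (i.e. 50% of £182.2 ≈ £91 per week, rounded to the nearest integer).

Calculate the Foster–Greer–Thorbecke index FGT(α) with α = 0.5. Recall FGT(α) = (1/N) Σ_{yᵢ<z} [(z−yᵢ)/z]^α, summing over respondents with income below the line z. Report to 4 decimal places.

Incomes under z: £30, £50, £70, £80 (q = 4 of N = 9).
Shortfall ratios: (91−30)/91 = 0.6703; (91−50)/91 = 0.4505; (91−70)/91 = 0.2308; (91−80)/91 = 0.1209.
Raised to α = 0.5: 0.81874; 0.67123; 0.48038; 0.34768.
Sum = 2.318028; FGT(0.5) = 2.318028 / 9 = 0.2576.

0.2576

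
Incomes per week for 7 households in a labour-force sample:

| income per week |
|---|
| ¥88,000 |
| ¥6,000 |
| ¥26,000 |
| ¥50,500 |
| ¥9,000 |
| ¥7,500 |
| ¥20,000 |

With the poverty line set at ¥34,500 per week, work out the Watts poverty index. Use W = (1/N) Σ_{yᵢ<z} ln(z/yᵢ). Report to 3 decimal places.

Incomes under z: ¥6,000, ¥7,500, ¥9,000, ¥20,000, ¥26,000 (q = 5 of N = 7).
ln(z/y) terms: ln(34500/6000) = 1.7492; ln(34500/7500) = 1.5261; ln(34500/9000) = 1.3437; ln(34500/20000) = 0.5452; ln(34500/26000) = 0.2829.
W = 5.447081 / 7 = 0.778.

0.778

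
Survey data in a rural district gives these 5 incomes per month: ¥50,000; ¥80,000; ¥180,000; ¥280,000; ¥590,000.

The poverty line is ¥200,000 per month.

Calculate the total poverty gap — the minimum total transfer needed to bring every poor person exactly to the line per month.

Incomes under z: ¥50,000, ¥80,000, ¥180,000 (q = 3 of N = 5).
Individual gaps: 200000−50000 = 150000; 200000−80000 = 120000; 200000−180000 = 20000.
Aggregate gap = ¥290,000.

¥290,000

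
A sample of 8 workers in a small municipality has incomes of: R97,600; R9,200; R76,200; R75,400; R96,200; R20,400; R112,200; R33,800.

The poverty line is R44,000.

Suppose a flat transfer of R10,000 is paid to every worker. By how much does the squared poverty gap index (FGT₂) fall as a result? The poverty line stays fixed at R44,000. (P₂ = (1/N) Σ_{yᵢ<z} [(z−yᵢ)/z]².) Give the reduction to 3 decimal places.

Before: below the line — R9,200, R20,400, R33,800; squared poverty gap index (FGT₂) = 0.12087.
After the R10,000 transfer: below the line — R19,200, R30,400, R43,800; squared poverty gap index (FGT₂) = 0.05166.
Reduction = 0.12087 − 0.05166 = 0.069.

0.069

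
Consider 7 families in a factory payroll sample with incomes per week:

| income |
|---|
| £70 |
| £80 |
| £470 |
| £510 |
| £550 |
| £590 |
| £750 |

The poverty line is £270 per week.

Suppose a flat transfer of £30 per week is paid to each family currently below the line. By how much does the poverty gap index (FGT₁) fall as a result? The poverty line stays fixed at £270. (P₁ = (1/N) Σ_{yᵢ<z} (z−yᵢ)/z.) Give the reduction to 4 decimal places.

0.0317

Before: below the line — £70, £80; poverty gap index (FGT₁) = 0.206349.
After the £30 transfer: below the line — £100, £110; poverty gap index (FGT₁) = 0.174603.
Reduction = 0.206349 − 0.174603 = 0.0317.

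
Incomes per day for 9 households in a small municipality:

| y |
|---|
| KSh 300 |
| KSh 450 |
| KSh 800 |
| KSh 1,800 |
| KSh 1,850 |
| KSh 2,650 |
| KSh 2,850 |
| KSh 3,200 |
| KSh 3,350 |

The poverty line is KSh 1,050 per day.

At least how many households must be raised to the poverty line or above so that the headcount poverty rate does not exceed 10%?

3

3 of the 9 households are poor, so H = 3/9 = 0.333.
A headcount ratio of at most 10% allows at most ⌊0.10 × 9⌋ = 0 poor households.
So at least 3 − 0 = 3 must be lifted.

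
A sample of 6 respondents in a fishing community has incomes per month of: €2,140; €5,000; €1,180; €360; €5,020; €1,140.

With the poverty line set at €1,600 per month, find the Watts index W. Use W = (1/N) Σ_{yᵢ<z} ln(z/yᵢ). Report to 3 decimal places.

Below z: €360, €1,140, €1,180 (q = 3 of N = 6).
Log shortfalls: ln(1600/360) = 1.4917; ln(1600/1140) = 0.3390; ln(1600/1180) = 0.3045.
W = 2.135119 / 6 = 0.356.

0.356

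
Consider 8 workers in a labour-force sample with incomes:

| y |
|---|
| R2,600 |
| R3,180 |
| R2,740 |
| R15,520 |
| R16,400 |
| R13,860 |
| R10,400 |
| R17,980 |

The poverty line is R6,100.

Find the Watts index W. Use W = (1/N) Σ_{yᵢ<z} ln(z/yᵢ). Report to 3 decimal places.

0.288

Poor units: R2,600, R2,740, R3,180 (q = 3 of N = 8).
ln(z/y) terms: ln(6100/2600) = 0.8528; ln(6100/2740) = 0.8003; ln(6100/3180) = 0.6514.
W = 2.304516 / 8 = 0.288.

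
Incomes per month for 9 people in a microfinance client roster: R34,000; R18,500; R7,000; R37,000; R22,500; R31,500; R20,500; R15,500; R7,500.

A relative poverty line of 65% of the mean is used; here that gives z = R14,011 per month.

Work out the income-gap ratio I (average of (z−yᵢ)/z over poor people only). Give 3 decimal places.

0.483

Poor units: R7,000, R7,500 (q = 2 of N = 9).
Relative gaps: 0.5004, 0.4647; sum = 0.965099.
I averages over the q = 2 poor units only: 0.965099 / 2 = 0.483.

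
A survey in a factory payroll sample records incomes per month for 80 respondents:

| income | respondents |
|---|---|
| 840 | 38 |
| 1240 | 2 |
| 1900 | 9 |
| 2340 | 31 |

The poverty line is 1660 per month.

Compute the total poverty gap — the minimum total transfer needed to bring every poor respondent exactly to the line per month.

32000

Below the line: 38×840, 2×1240 (q = 40 of N = 80).
Individual gaps: 38×(1660−840) = 31160; 2×(1660−1240) = 840.
Aggregate gap = 32000.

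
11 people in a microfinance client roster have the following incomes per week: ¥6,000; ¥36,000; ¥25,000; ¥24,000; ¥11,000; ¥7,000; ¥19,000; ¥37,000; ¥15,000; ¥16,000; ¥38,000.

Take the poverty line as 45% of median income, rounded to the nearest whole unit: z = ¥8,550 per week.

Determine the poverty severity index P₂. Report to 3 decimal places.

0.011

Incomes under z: ¥6,000, ¥7,000 (q = 2 of N = 11).
Shortfall ratios: (8550−6000)/8550 = 0.2982; (8550−7000)/8550 = 0.1813.
Squared: 0.0890; 0.0329.
Sum = 0.121815; P₂ = 0.121815 / 11 = 0.011.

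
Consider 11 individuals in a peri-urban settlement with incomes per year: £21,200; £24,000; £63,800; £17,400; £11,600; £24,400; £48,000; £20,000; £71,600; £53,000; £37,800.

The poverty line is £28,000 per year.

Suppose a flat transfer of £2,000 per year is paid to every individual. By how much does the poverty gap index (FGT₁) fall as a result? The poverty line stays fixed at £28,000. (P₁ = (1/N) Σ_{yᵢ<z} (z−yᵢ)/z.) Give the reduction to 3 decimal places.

Before: below the line — £11,600, £17,400, £20,000, £21,200, £24,000, £24,400; poverty gap index (FGT₁) = 0.16039.
After the £2,000 transfer: below the line — £13,600, £19,400, £22,000, £23,200, £26,000, £26,400; poverty gap index (FGT₁) = 0.12143.
Reduction = 0.16039 − 0.12143 = 0.039.

0.039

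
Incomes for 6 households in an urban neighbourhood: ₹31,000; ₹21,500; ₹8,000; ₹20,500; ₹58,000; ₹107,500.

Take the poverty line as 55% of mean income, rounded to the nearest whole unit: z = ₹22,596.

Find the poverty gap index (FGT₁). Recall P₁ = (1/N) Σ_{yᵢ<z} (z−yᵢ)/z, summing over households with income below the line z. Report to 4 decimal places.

Incomes under z: ₹8,000, ₹20,500, ₹21,500 (q = 3 of N = 6).
Normalized shortfalls: (22596−8000)/22596 = 0.6460; (22596−20500)/22596 = 0.0928; (22596−21500)/22596 = 0.0485.
Sum of shortfalls = 0.787219; P₁ averages over all N: 0.787219 / 6 = 0.1312.

0.1312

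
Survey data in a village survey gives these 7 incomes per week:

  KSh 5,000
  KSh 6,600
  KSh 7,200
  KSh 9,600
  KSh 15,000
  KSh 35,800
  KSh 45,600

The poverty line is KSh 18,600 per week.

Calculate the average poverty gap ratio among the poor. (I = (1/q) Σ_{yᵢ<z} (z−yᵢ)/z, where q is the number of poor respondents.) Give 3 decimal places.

0.533

Below the line: KSh 5,000, KSh 6,600, KSh 7,200, KSh 9,600, KSh 15,000 (q = 5 of N = 7).
Relative gaps: 0.7312, 0.6452, 0.6129, 0.4839, 0.1935; sum = 2.666667.
The income-gap ratio divides by q (the poor only): 2.666667 / 5 = 0.533.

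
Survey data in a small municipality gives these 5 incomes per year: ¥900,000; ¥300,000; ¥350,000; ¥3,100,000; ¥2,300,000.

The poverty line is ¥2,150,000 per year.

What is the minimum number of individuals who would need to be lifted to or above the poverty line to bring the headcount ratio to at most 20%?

2

3 of the 5 individuals are poor, so H = 3/5 = 0.600.
A headcount ratio of at most 20% allows at most ⌊0.20 × 5⌋ = 1 poor individuals.
So at least 3 − 1 = 2 must be lifted.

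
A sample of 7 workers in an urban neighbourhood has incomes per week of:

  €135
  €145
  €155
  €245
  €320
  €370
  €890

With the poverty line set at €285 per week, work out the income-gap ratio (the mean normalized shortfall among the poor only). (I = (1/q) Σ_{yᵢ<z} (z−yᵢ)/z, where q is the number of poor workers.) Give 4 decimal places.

Below z: €135, €145, €155, €245 (q = 4 of N = 7).
Relative gaps: 0.5263, 0.4912, 0.4561, 0.1404; sum = 1.614035.
The income-gap ratio divides by q (the poor only): 1.614035 / 4 = 0.4035.

0.4035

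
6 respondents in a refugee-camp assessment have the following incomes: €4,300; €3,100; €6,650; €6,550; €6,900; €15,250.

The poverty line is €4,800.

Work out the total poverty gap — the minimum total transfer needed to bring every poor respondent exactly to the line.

Poor units: €3,100, €4,300 (q = 2 of N = 6).
Individual gaps: 4800−3100 = 1700; 4800−4300 = 500.
Aggregate gap = €2,200.

€2,200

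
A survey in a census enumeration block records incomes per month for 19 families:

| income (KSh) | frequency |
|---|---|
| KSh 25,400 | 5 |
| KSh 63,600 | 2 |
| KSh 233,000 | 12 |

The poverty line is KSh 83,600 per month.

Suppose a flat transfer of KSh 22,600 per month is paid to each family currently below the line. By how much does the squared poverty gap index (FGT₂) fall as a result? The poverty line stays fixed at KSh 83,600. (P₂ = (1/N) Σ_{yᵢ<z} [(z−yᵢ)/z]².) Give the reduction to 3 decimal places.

0.086

Before: below the line — 5×KSh 25,400, 2×KSh 63,600; squared poverty gap index (FGT₂) = 0.13357.
After the KSh 22,600 transfer: below the line — 5×KSh 48,000; squared poverty gap index (FGT₂) = 0.04772.
Reduction = 0.13357 − 0.04772 = 0.086.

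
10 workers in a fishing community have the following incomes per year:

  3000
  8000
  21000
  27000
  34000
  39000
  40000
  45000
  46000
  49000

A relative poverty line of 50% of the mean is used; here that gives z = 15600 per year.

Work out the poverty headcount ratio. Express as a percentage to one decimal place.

20.0%

2 of the 10 workers have income below 15600.
H = 2/10 = 20.0%.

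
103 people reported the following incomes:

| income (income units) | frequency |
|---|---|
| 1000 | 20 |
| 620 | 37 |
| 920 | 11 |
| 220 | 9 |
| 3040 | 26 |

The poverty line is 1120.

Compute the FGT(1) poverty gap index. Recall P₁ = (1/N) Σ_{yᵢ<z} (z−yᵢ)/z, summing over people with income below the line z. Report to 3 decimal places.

Poor units: 9×220, 37×620, 11×920, 20×1000 (q = 77 of N = 103).
Shortfall ratios: (1120−220)/1120 = 0.8036 (×9); (1120−620)/1120 = 0.4464 (×37); (1120−920)/1120 = 0.1786 (×11); (1120−1000)/1120 = 0.1071 (×20).
Sum of shortfalls = 27.857143; P₁ averages over all N: 27.857143 / 103 = 0.270.

0.270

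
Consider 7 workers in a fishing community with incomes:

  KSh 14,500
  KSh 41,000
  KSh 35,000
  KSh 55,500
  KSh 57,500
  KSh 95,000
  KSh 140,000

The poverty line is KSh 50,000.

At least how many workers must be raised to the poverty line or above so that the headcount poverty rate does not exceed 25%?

3 of the 7 workers are poor, so H = 3/7 = 0.429.
A headcount ratio of at most 25% allows at most ⌊0.25 × 7⌋ = 1 poor workers.
So at least 3 − 1 = 2 must be lifted.

2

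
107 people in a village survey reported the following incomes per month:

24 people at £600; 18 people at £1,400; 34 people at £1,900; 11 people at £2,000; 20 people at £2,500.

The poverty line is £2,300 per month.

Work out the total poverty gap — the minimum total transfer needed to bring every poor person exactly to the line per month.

Incomes under z: 24×£600, 18×£1,400, 34×£1,900, 11×£2,000 (q = 87 of N = 107).
Individual gaps: 24×(2300−600) = 40800; 18×(2300−1400) = 16200; 34×(2300−1900) = 13600; 11×(2300−2000) = 3300.
Aggregate gap = £73,900.

£73,900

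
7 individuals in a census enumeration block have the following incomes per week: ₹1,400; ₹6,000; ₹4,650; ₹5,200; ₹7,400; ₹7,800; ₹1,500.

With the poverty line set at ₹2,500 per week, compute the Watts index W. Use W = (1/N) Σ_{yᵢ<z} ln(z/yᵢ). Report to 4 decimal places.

0.1558

Poor units: ₹1,400, ₹1,500 (q = 2 of N = 7).
Log gaps: ln(2500/1400) = 0.5798; ln(2500/1500) = 0.5108.
W = 1.090644 / 7 = 0.1558.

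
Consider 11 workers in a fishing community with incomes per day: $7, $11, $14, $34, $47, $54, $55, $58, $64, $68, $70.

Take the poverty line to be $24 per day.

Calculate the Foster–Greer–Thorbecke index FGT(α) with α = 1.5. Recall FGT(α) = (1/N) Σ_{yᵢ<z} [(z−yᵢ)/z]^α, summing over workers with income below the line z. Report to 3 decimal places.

Incomes under z: $7, $11, $14 (q = 3 of N = 11).
Gap ratios (z−y)/z: (24−7)/24 = 0.7083; (24−11)/24 = 0.5417; (24−14)/24 = 0.4167.
Raised to α = 1.5: 0.59615; 0.39866; 0.26896.
Sum = 1.263764; FGT(1.5) = 1.263764 / 11 = 0.115.

0.115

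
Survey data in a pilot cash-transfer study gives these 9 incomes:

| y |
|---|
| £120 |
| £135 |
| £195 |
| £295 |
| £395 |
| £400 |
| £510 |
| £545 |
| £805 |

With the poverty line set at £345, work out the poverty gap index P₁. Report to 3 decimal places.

0.205

Incomes under z: £120, £135, £195, £295 (q = 4 of N = 9).
Relative gaps: (345−120)/345 = 0.6522; (345−135)/345 = 0.6087; (345−195)/345 = 0.4348; (345−295)/345 = 0.1449.
Sum of shortfalls = 1.840580; P₁ averages over all N: 1.840580 / 9 = 0.205.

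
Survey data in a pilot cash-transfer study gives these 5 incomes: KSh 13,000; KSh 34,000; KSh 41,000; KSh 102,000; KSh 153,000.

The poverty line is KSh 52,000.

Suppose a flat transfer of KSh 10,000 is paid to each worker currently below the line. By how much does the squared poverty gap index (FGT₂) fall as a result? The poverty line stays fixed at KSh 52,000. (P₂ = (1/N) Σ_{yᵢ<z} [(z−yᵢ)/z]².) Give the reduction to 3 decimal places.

Before: below the line — KSh 13,000, KSh 34,000, KSh 41,000; squared poverty gap index (FGT₂) = 0.14541.
After the KSh 10,000 transfer: below the line — KSh 23,000, KSh 44,000, KSh 51,000; squared poverty gap index (FGT₂) = 0.06701.
Reduction = 0.14541 − 0.06701 = 0.078.

0.078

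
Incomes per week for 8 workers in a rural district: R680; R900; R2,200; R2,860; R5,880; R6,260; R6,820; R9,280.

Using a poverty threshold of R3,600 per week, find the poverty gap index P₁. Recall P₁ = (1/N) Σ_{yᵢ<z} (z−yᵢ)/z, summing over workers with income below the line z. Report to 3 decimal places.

Below z: R680, R900, R2,200, R2,860 (q = 4 of N = 8).
Normalized shortfalls: (3600−680)/3600 = 0.8111; (3600−900)/3600 = 0.7500; (3600−2200)/3600 = 0.3889; (3600−2860)/3600 = 0.2056.
Sum of shortfalls = 2.155556; P₁ averages over all N: 2.155556 / 8 = 0.269.

0.269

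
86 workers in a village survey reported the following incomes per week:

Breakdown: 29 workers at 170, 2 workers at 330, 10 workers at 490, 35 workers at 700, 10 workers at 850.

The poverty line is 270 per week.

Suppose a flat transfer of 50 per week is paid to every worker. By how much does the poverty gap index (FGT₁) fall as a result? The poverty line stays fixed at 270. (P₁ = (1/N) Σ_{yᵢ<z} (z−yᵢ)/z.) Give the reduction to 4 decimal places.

Before: below the line — 29×170; poverty gap index (FGT₁) = 0.124892.
After the 50 transfer: below the line — 29×220; poverty gap index (FGT₁) = 0.062446.
Reduction = 0.124892 − 0.062446 = 0.0624.

0.0624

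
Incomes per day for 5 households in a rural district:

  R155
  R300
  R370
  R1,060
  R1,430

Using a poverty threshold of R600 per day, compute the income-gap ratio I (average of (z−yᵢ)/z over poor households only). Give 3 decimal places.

0.542

Below z: R155, R300, R370 (q = 3 of N = 5).
Shortfall ratios (z−y)/z: 0.7417, 0.5000, 0.3833; sum = 1.625000.
The income-gap ratio divides by q (the poor only): 1.625000 / 3 = 0.542.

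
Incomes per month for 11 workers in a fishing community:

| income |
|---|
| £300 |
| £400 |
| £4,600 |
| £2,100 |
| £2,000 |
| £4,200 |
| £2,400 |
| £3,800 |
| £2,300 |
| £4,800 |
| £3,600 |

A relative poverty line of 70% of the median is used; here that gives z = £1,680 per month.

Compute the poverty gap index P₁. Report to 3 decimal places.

0.144

Poor units: £300, £400 (q = 2 of N = 11).
Relative gaps: (1680−300)/1680 = 0.8214; (1680−400)/1680 = 0.7619.
Σ = 1.583333. Dividing by the full population N = 11 gives P₁ = 0.144.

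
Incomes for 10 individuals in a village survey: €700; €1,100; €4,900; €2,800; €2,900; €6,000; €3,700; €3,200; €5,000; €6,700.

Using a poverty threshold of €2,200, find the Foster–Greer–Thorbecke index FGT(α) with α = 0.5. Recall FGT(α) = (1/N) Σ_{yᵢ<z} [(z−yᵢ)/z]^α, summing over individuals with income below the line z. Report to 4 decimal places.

0.1533

Incomes under z: €700, €1,100 (q = 2 of N = 10).
Normalized shortfalls: (2200−700)/2200 = 0.6818; (2200−1100)/2200 = 0.5000.
Raised to α = 0.5: 0.82572; 0.70711.
Sum = 1.532830; FGT(0.5) = 1.532830 / 10 = 0.1533.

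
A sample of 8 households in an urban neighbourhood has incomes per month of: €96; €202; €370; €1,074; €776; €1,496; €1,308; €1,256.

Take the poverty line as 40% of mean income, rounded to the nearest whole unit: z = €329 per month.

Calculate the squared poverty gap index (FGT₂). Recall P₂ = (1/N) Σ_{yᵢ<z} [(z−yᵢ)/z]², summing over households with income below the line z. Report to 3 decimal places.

Below the line: €96, €202 (q = 2 of N = 8).
Gap ratios (z−y)/z: (329−96)/329 = 0.7082; (329−202)/329 = 0.3860.
Squared: 0.5016; 0.1490.
Sum = 0.650567; P₂ = 0.650567 / 8 = 0.081.

0.081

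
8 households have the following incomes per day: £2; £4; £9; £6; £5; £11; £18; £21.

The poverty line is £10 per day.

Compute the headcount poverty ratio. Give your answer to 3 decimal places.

5 of the 8 households have income below £10.
H = 5/8 = 0.625.

0.625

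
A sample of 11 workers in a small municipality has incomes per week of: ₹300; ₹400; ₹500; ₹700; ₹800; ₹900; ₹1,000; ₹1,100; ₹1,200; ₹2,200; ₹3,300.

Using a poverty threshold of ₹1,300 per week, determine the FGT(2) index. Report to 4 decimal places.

Poor units: ₹300, ₹400, ₹500, ₹700, ₹800, ₹900, ₹1,000, ₹1,100, ₹1,200 (q = 9 of N = 11).
Gap ratios (z−y)/z: (1300−300)/1300 = 0.7692; (1300−400)/1300 = 0.6923; (1300−500)/1300 = 0.6154; (1300−700)/1300 = 0.4615; (1300−800)/1300 = 0.3846; (1300−900)/1300 = 0.3077; (1300−1000)/1300 = 0.2308; (1300−1100)/1300 = 0.1538; (1300−1200)/1300 = 0.0769.
Squared: 0.5917; 0.4793; 0.3787; 0.2130; 0.1479; 0.0947; 0.0533; 0.0237; 0.0059.
Sum = 1.988166; P₂ = 1.988166 / 11 = 0.1807.

0.1807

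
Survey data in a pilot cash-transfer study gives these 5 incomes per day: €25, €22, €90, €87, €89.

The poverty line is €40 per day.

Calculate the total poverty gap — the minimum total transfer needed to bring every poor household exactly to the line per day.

Incomes under z: €22, €25 (q = 2 of N = 5).
Individual gaps: 40−22 = 18; 40−25 = 15.
Aggregate gap = €33.

€33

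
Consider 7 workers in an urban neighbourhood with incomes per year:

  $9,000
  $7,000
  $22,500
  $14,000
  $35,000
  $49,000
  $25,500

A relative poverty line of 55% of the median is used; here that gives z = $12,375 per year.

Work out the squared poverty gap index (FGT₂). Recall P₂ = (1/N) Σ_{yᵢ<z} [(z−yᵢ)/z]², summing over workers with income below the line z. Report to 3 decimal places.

0.038

Poor units: $7,000, $9,000 (q = 2 of N = 7).
Relative gaps: (12375−7000)/12375 = 0.4343; (12375−9000)/12375 = 0.2727.
Squared: 0.1887; 0.0744.
Sum = 0.263034; P₂ = 0.263034 / 7 = 0.038.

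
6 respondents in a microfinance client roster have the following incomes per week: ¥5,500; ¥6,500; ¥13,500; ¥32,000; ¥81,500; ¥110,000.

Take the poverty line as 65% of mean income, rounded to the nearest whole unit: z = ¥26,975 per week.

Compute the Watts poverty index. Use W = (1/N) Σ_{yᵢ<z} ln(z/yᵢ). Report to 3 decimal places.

Below the line: ¥5,500, ¥6,500, ¥13,500 (q = 3 of N = 6).
Log shortfalls: ln(26975/5500) = 1.5902; ln(26975/6500) = 1.4231; ln(26975/13500) = 0.6922.
W = 3.705492 / 6 = 0.618.

0.618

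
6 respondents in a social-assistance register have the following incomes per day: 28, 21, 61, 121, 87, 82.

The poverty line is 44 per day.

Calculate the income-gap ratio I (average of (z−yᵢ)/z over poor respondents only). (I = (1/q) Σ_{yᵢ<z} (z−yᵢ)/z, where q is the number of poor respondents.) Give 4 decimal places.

0.4432

Below the line: 21, 28 (q = 2 of N = 6).
Relative gaps: 0.5227, 0.3636; sum = 0.886364.
I averages over the q = 2 poor units only: 0.886364 / 2 = 0.4432.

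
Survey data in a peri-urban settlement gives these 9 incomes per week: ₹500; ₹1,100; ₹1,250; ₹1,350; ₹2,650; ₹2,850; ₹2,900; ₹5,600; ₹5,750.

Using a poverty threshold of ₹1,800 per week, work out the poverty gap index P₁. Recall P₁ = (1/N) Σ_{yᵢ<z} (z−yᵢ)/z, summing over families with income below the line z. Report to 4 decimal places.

0.1852

Incomes under z: ₹500, ₹1,100, ₹1,250, ₹1,350 (q = 4 of N = 9).
Normalized shortfalls: (1800−500)/1800 = 0.7222; (1800−1100)/1800 = 0.3889; (1800−1250)/1800 = 0.3056; (1800−1350)/1800 = 0.2500.
Σ = 1.666667. Dividing by the full population N = 9 gives P₁ = 0.1852.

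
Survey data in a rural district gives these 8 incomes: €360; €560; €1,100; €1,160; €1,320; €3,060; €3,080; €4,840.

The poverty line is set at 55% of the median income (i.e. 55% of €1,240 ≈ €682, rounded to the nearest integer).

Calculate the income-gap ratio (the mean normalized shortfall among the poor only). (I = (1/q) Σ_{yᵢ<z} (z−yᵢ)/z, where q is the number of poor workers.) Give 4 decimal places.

Below z: €360, €560 (q = 2 of N = 8).
Shortfall ratios (z−y)/z: 0.4721, 0.1789; sum = 0.651026.
I averages over the q = 2 poor units only: 0.651026 / 2 = 0.3255.

0.3255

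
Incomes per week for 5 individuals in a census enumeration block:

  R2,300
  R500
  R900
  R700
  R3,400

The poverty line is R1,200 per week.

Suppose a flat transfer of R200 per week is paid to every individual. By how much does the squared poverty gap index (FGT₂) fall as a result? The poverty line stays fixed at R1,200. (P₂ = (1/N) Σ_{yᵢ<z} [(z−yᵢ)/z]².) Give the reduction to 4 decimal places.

Before: below the line — R500, R700, R900; squared poverty gap index (FGT₂) = 0.115278.
After the R200 transfer: below the line — R700, R900, R1,100; squared poverty gap index (FGT₂) = 0.048611.
Reduction = 0.115278 − 0.048611 = 0.0667.

0.0667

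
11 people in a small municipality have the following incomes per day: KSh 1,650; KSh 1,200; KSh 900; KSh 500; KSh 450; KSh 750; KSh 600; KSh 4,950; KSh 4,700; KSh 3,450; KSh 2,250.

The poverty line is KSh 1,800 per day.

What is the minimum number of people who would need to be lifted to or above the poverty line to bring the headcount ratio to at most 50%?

2

Currently q = 7 of N = 11 are below the line (H = 0.636).
A headcount ratio of at most 50% allows at most ⌊0.50 × 11⌋ = 5 poor people.
So at least 7 − 5 = 2 must be lifted.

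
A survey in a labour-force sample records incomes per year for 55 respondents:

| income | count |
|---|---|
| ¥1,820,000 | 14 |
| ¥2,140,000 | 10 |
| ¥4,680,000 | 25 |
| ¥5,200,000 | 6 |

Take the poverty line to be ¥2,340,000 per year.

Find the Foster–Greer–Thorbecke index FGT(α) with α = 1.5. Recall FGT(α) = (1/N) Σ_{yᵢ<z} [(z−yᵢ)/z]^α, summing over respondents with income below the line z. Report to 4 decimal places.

0.0312

Incomes under z: 14×¥1,820,000, 10×¥2,140,000 (q = 24 of N = 55).
Relative gaps: (2340000−1820000)/2340000 = 0.2222 (×14); (2340000−2140000)/2340000 = 0.0855 (×10).
Raised to α = 1.5: 0.10476 (×14); 0.02499 (×10).
Sum = 1.716466; FGT(1.5) = 1.716466 / 55 = 0.0312.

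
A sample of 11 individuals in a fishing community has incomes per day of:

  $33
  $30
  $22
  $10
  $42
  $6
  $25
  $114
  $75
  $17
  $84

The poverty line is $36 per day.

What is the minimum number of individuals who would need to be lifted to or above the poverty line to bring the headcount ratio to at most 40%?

Currently q = 7 of N = 11 are below the line (H = 0.636).
A headcount ratio of at most 40% allows at most ⌊0.40 × 11⌋ = 4 poor individuals.
So at least 7 − 4 = 3 must be lifted.

3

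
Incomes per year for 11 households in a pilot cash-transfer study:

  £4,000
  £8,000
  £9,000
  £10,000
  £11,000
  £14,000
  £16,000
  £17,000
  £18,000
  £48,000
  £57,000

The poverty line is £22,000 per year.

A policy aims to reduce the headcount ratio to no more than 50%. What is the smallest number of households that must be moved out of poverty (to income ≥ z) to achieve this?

4

9 of the 11 households are poor, so H = 9/11 = 0.818.
A headcount ratio of at most 50% allows at most ⌊0.50 × 11⌋ = 5 poor households.
So at least 9 − 5 = 4 must be lifted.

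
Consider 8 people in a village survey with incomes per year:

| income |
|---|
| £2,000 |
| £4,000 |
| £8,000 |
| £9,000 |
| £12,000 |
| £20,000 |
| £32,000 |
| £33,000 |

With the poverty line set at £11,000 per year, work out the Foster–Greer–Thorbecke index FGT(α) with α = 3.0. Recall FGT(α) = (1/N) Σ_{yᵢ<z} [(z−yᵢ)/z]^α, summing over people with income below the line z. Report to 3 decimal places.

Below z: £2,000, £4,000, £8,000, £9,000 (q = 4 of N = 8).
Shortfall ratios: (11000−2000)/11000 = 0.8182; (11000−4000)/11000 = 0.6364; (11000−8000)/11000 = 0.2727; (11000−9000)/11000 = 0.1818.
Raised to α = 3.0: 0.54771; 0.25770; 0.02029; 0.00601.
Sum = 0.831705; FGT(3.0) = 0.831705 / 8 = 0.104.

0.104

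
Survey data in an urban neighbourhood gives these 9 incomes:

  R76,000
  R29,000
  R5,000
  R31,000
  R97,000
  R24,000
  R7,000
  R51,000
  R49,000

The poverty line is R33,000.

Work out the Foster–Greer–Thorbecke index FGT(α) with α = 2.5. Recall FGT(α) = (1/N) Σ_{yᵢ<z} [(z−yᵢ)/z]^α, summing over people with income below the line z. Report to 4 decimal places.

Below the line: R5,000, R7,000, R24,000, R29,000, R31,000 (q = 5 of N = 9).
Shortfall ratios: (33000−5000)/33000 = 0.8485; (33000−7000)/33000 = 0.7879; (33000−24000)/33000 = 0.2727; (33000−29000)/33000 = 0.1212; (33000−31000)/33000 = 0.0606.
Raised to α = 2.5: 0.66315; 0.55100; 0.03884; 0.00512; 0.00090.
Sum = 1.259007; FGT(2.5) = 1.259007 / 9 = 0.1399.

0.1399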